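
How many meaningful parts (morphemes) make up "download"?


Word: "download"
Morphemes: down- + load
Each morpheme carries meaning
= 2 morphemes


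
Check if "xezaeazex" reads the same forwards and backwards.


Word: "xezaeazex"
Reversed: "xezaeazex"
Forward == Backward? xezaeazex == xezaeazex
Palindrome = Yes


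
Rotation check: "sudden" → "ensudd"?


Word: "sudden", Candidate: "ensudd"
Method: check if candidate is substring of word+word
"suddensudden" contains "ensudd"? Yes
Is rotation = Yes


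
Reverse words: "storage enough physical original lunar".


Original: "storage enough physical original lunar"
Words (1..n): storage | enough | physical | original | lunar
Reversed (n..1): lunar | original | physical | enough | storage
Result = "lunar original physical enough storage"


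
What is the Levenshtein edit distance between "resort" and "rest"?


Word 1: "resort" (length 6)
Word 2: "rest" (length 4)
One optimal edit sequence (insert/delete/substitute each cost 1):
  1. keep 'r'
  2. keep 'e'
  3. keep 's'
  4. delete 'o'  (+1)
  5. delete 'r'  (+1)
  6. keep 't'
Total edit operations: 2
Edit distance = 2


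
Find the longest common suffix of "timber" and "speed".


Word 1: "timber"
Word 2: "speed"
Comparing from end:
  Pos -1: 'r' != 'd' (stop)
LCS = "" (length 0)


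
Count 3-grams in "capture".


Word: "capture" (length 7)
Number of 3-grams = length - 3 + 1 = 7 - 3 + 1
= 5


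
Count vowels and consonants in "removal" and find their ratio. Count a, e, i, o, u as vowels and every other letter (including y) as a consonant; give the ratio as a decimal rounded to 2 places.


Word: "removal"
Vowels (a,e,i,o,u): 3
Consonants: 4
Ratio = 3/4
= 0.75


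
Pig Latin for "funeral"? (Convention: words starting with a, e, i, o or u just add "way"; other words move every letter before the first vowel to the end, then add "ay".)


Word: "funeral"
Starts with consonant(s) → move to end, add 'ay'
Consonant cluster: "f"
Pig Latin = "uneralfay"


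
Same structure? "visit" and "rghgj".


Pattern of "visit": [0, 1, 2, 1, 3]
Pattern of "rghgj": [0, 1, 2, 1, 3]
Patterns match
Same pattern = Yes


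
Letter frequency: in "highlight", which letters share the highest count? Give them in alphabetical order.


Word: "highlight"
Letter counts:
  'g': 2
  'h': 3
  'i': 2
  'l': 1
  't': 1
Maximum count = 3
Most frequent = 'h' (3 times each)


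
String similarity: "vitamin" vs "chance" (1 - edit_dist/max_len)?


Word 1: "vitamin" (length 7)
Word 2: "chance" (length 6)
One optimal edit sequence:
  1. delete 'v'  (+1)
  2. substitute 'i' -> 'c'  (+1)
  3. substitute 't' -> 'h'  (+1)
  4. keep 'a'
  5. substitute 'm' -> 'n'  (+1)
  6. substitute 'i' -> 'c'  (+1)
  7. substitute 'n' -> 'e'  (+1)
Edit distance = 6
Max length = max(7, 6) = 7
Similarity = 1 - 6/7
= 0.1429


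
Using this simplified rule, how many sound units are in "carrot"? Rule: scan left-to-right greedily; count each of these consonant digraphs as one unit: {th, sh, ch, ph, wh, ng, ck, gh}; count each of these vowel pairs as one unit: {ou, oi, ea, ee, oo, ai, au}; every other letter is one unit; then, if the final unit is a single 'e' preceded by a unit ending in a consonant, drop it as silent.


Word: "carrot" (6 letters)
Left-to-right scan:
  1. 'c' (letter)
  2. 'a' (letter)
  3. 'r' (letter)
  4. 'r' (letter)
  5. 'o' (letter)
  6. 't' (letter)
Units from scan: 6
Sound units = 6 units


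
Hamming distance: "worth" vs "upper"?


Comparing character by character (same length = 5):
  Pos 0: 'w' vs 'u' !=
  Pos 1: 'o' vs 'p' !=
  Pos 2: 'r' vs 'p' !=
  Pos 3: 't' vs 'e' !=
  Pos 4: 'h' vs 'r' !=
Hamming distance = 5


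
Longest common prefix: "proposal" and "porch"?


Word 1: "proposal"
Word 2: "porch"
Comparing from start:
  Pos 0: 'p' == 'p'
  Pos 1: 'r' != 'o' (stop)
LCP = "p" (length 1)


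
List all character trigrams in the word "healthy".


Word: "healthy" (length 7)
Number of trigrams = 7 - 3 + 1 = 5
  Position 0: "hea"
  Position 1: "eal"
  Position 2: "alt"
  Position 3: "lth"
  Position 4: "thy"
Trigrams = "hea", "eal", "alt", "lth", "thy"


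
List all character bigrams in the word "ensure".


Word: "ensure" (length 6)
Number of bigrams = 6 - 2 + 1 = 5
  Position 0: "en"
  Position 1: "ns"
  Position 2: "su"
  Position 3: "ur"
  Position 4: "re"
Bigrams = "en", "ns", "su", "ur", "re"


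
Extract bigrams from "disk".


Word: "disk" (length 4)
Number of bigrams = 4 - 2 + 1 = 3
  Position 0: "di"
  Position 1: "is"
  Position 2: "sk"
Bigrams = "di", "is", "sk"


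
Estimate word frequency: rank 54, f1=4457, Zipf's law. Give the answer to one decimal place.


Zipf's law: f(r) = f(1) / r
f(1) = 4457
f(54) = 4457 / 54
= 82.5 occurrences


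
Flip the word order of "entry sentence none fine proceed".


Original: "entry sentence none fine proceed"
Words (1..n): entry | sentence | none | fine | proceed
Reversed (n..1): proceed | fine | none | sentence | entry
Result = "proceed fine none sentence entry"


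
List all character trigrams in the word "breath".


Word: "breath" (length 6)
Number of trigrams = 6 - 3 + 1 = 4
  Position 0: "bre"
  Position 1: "rea"
  Position 2: "eat"
  Position 3: "ath"
Trigrams = "bre", "rea", "eat", "ath"


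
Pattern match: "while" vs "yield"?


Pattern of "while": [0, 1, 2, 3, 4]
Pattern of "yield": [0, 1, 2, 3, 4]
Patterns match
Same pattern = Yes


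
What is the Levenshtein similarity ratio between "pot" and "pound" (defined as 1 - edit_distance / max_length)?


Word 1: "pot" (length 3)
Word 2: "pound" (length 5)
One optimal edit sequence:
  1. keep 'p'
  2. keep 'o'
  3. insert 'u'  (+1)
  4. insert 'n'  (+1)
  5. substitute 't' -> 'd'  (+1)
Edit distance = 3
Max length = max(3, 5) = 5
Similarity = 1 - 3/5
= 0.4000


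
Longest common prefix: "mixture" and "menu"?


Word 1: "mixture"
Word 2: "menu"
Comparing from start:
  Pos 0: 'm' == 'm'
  Pos 1: 'i' != 'e' (stop)
LCP = "m" (length 1)


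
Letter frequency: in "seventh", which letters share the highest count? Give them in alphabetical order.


Word: "seventh"
Letter counts:
  'e': 2
  'h': 1
  'n': 1
  's': 1
  't': 1
  'v': 1
Maximum count = 2
Most frequent = 'e' (2 times each)


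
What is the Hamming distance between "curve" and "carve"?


Comparing character by character (same length = 5):
  Pos 0: 'c' vs 'c' =
  Pos 1: 'u' vs 'a' !=
  Pos 2: 'r' vs 'r' =
  Pos 3: 'v' vs 'v' =
  Pos 4: 'e' vs 'e' =
Hamming distance = 1


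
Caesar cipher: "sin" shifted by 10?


Word: "sin"
Shift: 10
Each letter → (letter + shift) mod 26:
  's' (18) + 10 = 2 → 'c'
  'i' (8) + 10 = 18 → 's'
  'n' (13) + 10 = 23 → 'x'
Result = "csx"


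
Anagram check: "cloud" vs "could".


Word 1: "cloud" → sorted: cdlou
Word 2: "could" → sorted: cdlou
Same letters? cdlou == cdlou
Anagram = Yes


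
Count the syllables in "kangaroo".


Word: "kangaroo"
Syllable breakdown: kan · ga · roo
Counting: 3 parts
= 3 syllables


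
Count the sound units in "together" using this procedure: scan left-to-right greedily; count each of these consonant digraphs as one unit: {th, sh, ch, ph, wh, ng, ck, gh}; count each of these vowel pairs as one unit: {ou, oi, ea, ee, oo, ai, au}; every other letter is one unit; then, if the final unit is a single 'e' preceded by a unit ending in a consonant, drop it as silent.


Word: "together" (8 letters)
Left-to-right scan:
  [1] 't' (letter)
  [2] 'o' (letter)
  [3] 'g' (letter)
  [4] 'e' (letter)
  [5] 'th' (digraph)
  [6] 'e' (letter)
  [7] 'r' (letter)
Units from scan: 7
Sound units = 7 units


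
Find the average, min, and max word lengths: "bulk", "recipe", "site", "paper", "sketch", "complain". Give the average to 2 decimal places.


Lengths: "bulk"=4, "recipe"=6, "site"=4, "paper"=5, "sketch"=6, "complain"=8
Sum = 33, Count = 6
Average = 33/6 = 5.50
= avg=5.50, min=4, max=8


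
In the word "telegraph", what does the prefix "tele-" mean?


Prefix: tele-
Example: telegraph = tele- + graph
Meaning = distant


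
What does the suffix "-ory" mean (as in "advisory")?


Suffix: -ory
As in: advisory -> advise + -ory, with a spelling change
Meaning = relating to / place for


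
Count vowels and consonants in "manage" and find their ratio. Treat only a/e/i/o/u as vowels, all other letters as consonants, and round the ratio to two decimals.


Word: "manage"
Vowels (a,e,i,o,u): 3
Consonants: 3
Ratio = 3/3
= 1.00


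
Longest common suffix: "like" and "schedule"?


Word 1: "like"
Word 2: "schedule"
Comparing from end:
  Pos -1: 'e' == 'e'
  Pos -2: 'k' != 'l' (stop)
LCS = "e" (length 1)


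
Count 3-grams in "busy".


Word: "busy" (length 4)
Number of 3-grams = length - 3 + 1 = 4 - 3 + 1
= 2


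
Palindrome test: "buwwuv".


Word: "buwwuv"
Reversed: "vuwwub"
Forward == Backward? buwwuv != vuwwub
Palindrome = No


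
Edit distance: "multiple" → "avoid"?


Word 1: "multiple" (length 8)
Word 2: "avoid" (length 5)
One optimal edit sequence (insert/delete/substitute each cost 1):
  1. delete 'm'  (+1)
  2. substitute 'u' -> 'a'  (+1)
  3. substitute 'l' -> 'v'  (+1)
  4. substitute 't' -> 'o'  (+1)
  5. keep 'i'
  6. delete 'p'  (+1)
  7. delete 'l'  (+1)
  8. substitute 'e' -> 'd'  (+1)
Total edit operations: 7
Edit distance = 7


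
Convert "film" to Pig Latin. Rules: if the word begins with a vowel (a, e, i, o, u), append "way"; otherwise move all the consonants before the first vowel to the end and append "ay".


Word: "film"
Starts with consonant(s) → move to end, add 'ay'
Consonant cluster: "f"
Pig Latin = "ilmfay"


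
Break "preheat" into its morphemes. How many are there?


Word: "preheat"
Morphemes: pre- | heat
Each morpheme carries meaning
= 2 morphemes


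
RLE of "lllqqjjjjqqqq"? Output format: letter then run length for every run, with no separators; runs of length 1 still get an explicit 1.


String: "lllqqjjjjqqqq"
Scanning for consecutive runs:
  'l' x 3
  'q' x 2
  'j' x 4
  'q' x 4
RLE = "l3q2j4q4"


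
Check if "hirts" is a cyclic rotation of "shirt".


Word: "shirt", Candidate: "hirts"
Method: check if candidate is substring of word+word
"shirtshirt" contains "hirts"? Yes
Is rotation = Yes


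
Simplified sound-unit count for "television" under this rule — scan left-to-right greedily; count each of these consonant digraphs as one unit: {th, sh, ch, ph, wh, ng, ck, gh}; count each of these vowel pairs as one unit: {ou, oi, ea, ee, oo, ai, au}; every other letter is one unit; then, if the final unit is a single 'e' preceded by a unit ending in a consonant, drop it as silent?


Word: "television" (10 letters)
Left-to-right scan:
  1. 't' (letter)
  2. 'e' (letter)
  3. 'l' (letter)
  4. 'e' (letter)
  5. 'v' (letter)
  6. 'i' (letter)
  7. 's' (letter)
  8. 'i' (letter)
  9. 'o' (letter)
  10. 'n' (letter)
Units from scan: 10
Sound units = 10 units


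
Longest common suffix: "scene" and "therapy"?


Word 1: "scene"
Word 2: "therapy"
Comparing from end:
  Pos -1: 'e' != 'y' (stop)
LCS = "" (length 0)


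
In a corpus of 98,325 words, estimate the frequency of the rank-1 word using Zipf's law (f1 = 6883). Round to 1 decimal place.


Zipf's law: f(r) = f(1) / r
f(1) = 6883
f(1) = 6883 / 1
= 6883.0 occurrences


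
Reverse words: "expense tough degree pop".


Original: "expense tough degree pop"
Words (1..n): expense | tough | degree | pop
Reversed (n..1): pop | degree | tough | expense
Result = "pop degree tough expense"


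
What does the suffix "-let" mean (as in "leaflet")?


Suffix: -let
As in: leaflet -> leaf + -let
Meaning = small


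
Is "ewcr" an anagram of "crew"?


Word 1: "crew" → sorted: cerw
Word 2: "ewcr" → sorted: cerw
Same letters? cerw == cerw
Anagram = Yes


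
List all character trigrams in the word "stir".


Word: "stir" (length 4)
Number of trigrams = 4 - 3 + 1 = 2
  Position 0: "sti"
  Position 1: "tir"
Trigrams = "sti", "tir"


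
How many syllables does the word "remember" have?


Word: "remember"
Syllable breakdown: re-mem-ber
Counting: 3 parts
= 3 syllables


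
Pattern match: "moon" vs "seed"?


Pattern of "moon": [0, 1, 1, 2]
Pattern of "seed": [0, 1, 1, 2]
Patterns match
Same pattern = Yes


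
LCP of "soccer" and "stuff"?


Word 1: "soccer"
Word 2: "stuff"
Comparing from start:
  Pos 0: 's' == 's'
  Pos 1: 'o' != 't' (stop)
LCP = "s" (length 1)


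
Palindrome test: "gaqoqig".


Word: "gaqoqig"
Reversed: "giqoqag"
Forward == Backward? gaqoqig != giqoqag
Palindrome = No


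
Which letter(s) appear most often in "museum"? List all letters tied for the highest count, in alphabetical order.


Word: "museum"
Letter counts:
  'e': 1
  'm': 2
  's': 1
  'u': 2
Maximum count = 2
Most frequent = 'm', 'u' (2 times each)


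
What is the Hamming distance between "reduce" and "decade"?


Comparing character by character (same length = 6):
  Pos 0: 'r' vs 'd' !=
  Pos 1: 'e' vs 'e' =
  Pos 2: 'd' vs 'c' !=
  Pos 3: 'u' vs 'a' !=
  Pos 4: 'c' vs 'd' !=
  Pos 5: 'e' vs 'e' =
Hamming distance = 4


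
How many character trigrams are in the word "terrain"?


Word: "terrain" (length 7)
Number of 3-grams = length - 3 + 1 = 7 - 3 + 1
= 5


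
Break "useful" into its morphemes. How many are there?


Word: "useful"
Morphemes: use + -ful
Each morpheme carries meaning
= 2 morphemes


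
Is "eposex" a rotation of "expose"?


Word: "expose", Candidate: "eposex"
Method: check if candidate is substring of word+word
"exposeexpose" contains "eposex"? No
Is rotation = No


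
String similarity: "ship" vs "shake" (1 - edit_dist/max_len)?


Word 1: "ship" (length 4)
Word 2: "shake" (length 5)
One optimal edit sequence:
  1. keep 's'
  2. keep 'h'
  3. insert 'a'  (+1)
  4. substitute 'i' -> 'k'  (+1)
  5. substitute 'p' -> 'e'  (+1)
Edit distance = 3
Max length = max(4, 5) = 5
Similarity = 1 - 3/5
= 0.4000


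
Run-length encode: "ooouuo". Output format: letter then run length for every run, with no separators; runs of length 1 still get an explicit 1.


String: "ooouuo"
Scanning for consecutive runs:
  'o' x 3
  'u' x 2
  'o' x 1
RLE = "o3u2o1"


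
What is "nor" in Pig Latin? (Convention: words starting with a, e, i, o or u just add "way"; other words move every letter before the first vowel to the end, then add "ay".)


Word: "nor"
Starts with consonant(s) → move to end, add 'ay'
Consonant cluster: "n"
Pig Latin = "ornay"


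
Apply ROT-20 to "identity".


Word: "identity"
Shift: 20
Each letter → (letter + shift) mod 26:
  'i' (8) + 20 = 2 → 'c'
  'd' (3) + 20 = 23 → 'x'
  'e' (4) + 20 = 24 → 'y'
  'n' (13) + 20 = 7 → 'h'
  't' (19) + 20 = 13 → 'n'
  'i' (8) + 20 = 2 → 'c'
  't' (19) + 20 = 13 → 'n'
  'y' (24) + 20 = 18 → 's'
Result = "cxyhncns"


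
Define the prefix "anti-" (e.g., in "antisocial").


Prefix: anti-
Example: antisocial (anti- + social)
Meaning = against


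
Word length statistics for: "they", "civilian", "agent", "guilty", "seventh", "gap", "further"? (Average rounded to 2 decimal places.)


Lengths: "they"=4, "civilian"=8, "agent"=5, "guilty"=6, "seventh"=7, "gap"=3, "further"=7
Sum = 40, Count = 7
Average = 40/7 = 5.71
= avg=5.71, min=3, max=8


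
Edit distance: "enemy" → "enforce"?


Word 1: "enemy" (length 5)
Word 2: "enforce" (length 7)
One optimal edit sequence (insert/delete/substitute each cost 1):
  1. keep 'e'
  2. keep 'n'
  3. insert 'f'  (+1)
  4. insert 'o'  (+1)
  5. substitute 'e' -> 'r'  (+1)
  6. substitute 'm' -> 'c'  (+1)
  7. substitute 'y' -> 'e'  (+1)
Total edit operations: 5
Edit distance = 5


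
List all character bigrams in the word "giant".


Word: "giant" (length 5)
Number of bigrams = 5 - 2 + 1 = 4
  Position 0: "gi"
  Position 1: "ia"
  Position 2: "an"
  Position 3: "nt"
Bigrams = "gi", "ia", "an", "nt"


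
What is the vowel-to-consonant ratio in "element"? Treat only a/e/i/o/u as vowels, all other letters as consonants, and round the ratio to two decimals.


Word: "element"
Vowels (a,e,i,o,u): 3
Consonants: 4
Ratio = 3/4
= 0.75


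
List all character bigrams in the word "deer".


Word: "deer" (length 4)
Number of bigrams = 4 - 2 + 1 = 3
  Position 0: "de"
  Position 1: "ee"
  Position 2: "er"
Bigrams = "de", "ee", "er"


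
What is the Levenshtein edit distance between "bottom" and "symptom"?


Word 1: "bottom" (length 6)
Word 2: "symptom" (length 7)
One optimal edit sequence (insert/delete/substitute each cost 1):
  1. insert 's'  (+1)
  2. substitute 'b' -> 'y'  (+1)
  3. substitute 'o' -> 'm'  (+1)
  4. substitute 't' -> 'p'  (+1)
  5. keep 't'
  6. keep 'o'
  7. keep 'm'
Total edit operations: 4
Edit distance = 4


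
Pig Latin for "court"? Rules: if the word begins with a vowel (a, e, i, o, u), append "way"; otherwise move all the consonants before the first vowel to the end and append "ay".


Word: "court"
Starts with consonant(s) → move to end, add 'ay'
Consonant cluster: "c"
Pig Latin = "ourtcay"


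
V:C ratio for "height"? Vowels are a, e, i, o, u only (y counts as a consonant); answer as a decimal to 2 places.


Word: "height"
Vowels (a,e,i,o,u): 2
Consonants: 4
Ratio = 2/4
= 0.50


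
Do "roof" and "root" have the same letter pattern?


Pattern of "roof": [0, 1, 1, 2]
Pattern of "root": [0, 1, 1, 2]
Patterns match
Same pattern = Yes


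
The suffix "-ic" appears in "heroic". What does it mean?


Suffix: -ic
As in: heroic -> hero + -ic
Meaning = relating to


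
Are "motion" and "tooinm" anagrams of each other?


Word 1: "motion" → sorted: imnoot
Word 2: "tooinm" → sorted: imnoot
Same letters? imnoot == imnoot
Anagram = Yes


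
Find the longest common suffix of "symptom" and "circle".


Word 1: "symptom"
Word 2: "circle"
Comparing from end:
  Pos -1: 'm' != 'e' (stop)
LCS = "" (length 0)


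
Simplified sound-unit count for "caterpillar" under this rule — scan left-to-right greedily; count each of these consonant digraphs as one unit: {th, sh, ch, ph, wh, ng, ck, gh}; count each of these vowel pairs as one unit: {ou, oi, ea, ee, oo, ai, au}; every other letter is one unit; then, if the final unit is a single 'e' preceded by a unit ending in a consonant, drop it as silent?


Word: "caterpillar" (11 letters)
Left-to-right scan:
  [1] 'c' (letter)
  [2] 'a' (letter)
  [3] 't' (letter)
  [4] 'e' (letter)
  [5] 'r' (letter)
  [6] 'p' (letter)
  [7] 'i' (letter)
  [8] 'l' (letter)
  [9] 'l' (letter)
  [10] 'a' (letter)
  [11] 'r' (letter)
Units from scan: 11
Sound units = 11 units


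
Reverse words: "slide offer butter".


Original: "slide offer butter"
Words (1..n): slide | offer | butter
Reversed (n..1): butter | offer | slide
Result = "butter offer slide"


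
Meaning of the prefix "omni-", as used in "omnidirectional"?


Prefix: omni-
Example: omnidirectional (omni- + directional)
Meaning = all


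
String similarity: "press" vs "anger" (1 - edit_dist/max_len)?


Word 1: "press" (length 5)
Word 2: "anger" (length 5)
One optimal edit sequence:
  1. substitute 'p' -> 'a'  (+1)
  2. substitute 'r' -> 'n'  (+1)
  3. substitute 'e' -> 'g'  (+1)
  4. substitute 's' -> 'e'  (+1)
  5. substitute 's' -> 'r'  (+1)
Edit distance = 5
Max length = max(5, 5) = 5
Similarity = 1 - 5/5
= 0.0000


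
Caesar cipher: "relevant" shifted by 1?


Word: "relevant"
Shift: 1
Each letter → (letter + shift) mod 26:
  'r' (17) + 1 = 18 → 's'
  'e' (4) + 1 = 5 → 'f'
  'l' (11) + 1 = 12 → 'm'
  'e' (4) + 1 = 5 → 'f'
  'v' (21) + 1 = 22 → 'w'
  'a' (0) + 1 = 1 → 'b'
  'n' (13) + 1 = 14 → 'o'
  't' (19) + 1 = 20 → 'u'
Result = "sfmfwbou"


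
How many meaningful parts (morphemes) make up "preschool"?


Word: "preschool"
Morphemes: pre- | school
Each morpheme carries meaning
= 2 morphemes


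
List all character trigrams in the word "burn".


Word: "burn" (length 4)
Number of trigrams = 4 - 3 + 1 = 2
  Position 0: "bur"
  Position 1: "urn"
Trigrams = "bur", "urn"


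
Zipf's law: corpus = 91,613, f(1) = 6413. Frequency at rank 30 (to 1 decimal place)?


Zipf's law: f(r) = f(1) / r
f(1) = 6413
f(30) = 6413 / 30
= 213.8 occurrences


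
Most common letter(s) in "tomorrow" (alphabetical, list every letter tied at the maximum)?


Word: "tomorrow"
Letter counts:
  'm': 1
  'o': 3
  'r': 2
  't': 1
  'w': 1
Maximum count = 3
Most frequent = 'o' (3 times each)


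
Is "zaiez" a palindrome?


Word: "zaiez"
Reversed: "zeiaz"
Forward == Backward? zaiez != zeiaz
Palindrome = No


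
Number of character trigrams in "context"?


Word: "context" (length 7)
Number of 3-grams = length - 3 + 1 = 7 - 3 + 1
= 5


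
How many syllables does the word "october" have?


Word: "october"
Syllable breakdown: oc / to / ber
Counting: 3 parts
= 3 syllables


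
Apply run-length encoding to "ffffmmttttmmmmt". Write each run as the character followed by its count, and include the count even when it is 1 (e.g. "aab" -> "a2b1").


String: "ffffmmttttmmmmt"
Scanning for consecutive runs:
  'f' x 4
  'm' x 2
  't' x 4
  'm' x 4
  't' x 1
RLE = "f4m2t4m4t1"


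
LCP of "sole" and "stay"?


Word 1: "sole"
Word 2: "stay"
Comparing from start:
  Pos 0: 's' == 's'
  Pos 1: 'o' != 't' (stop)
LCP = "s" (length 1)


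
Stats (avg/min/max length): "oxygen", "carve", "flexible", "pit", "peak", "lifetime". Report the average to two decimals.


Lengths: "oxygen"=6, "carve"=5, "flexible"=8, "pit"=3, "peak"=4, "lifetime"=8
Sum = 34, Count = 6
Average = 34/6 = 5.67
= avg=5.67, min=3, max=8


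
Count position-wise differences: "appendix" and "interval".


Comparing character by character (same length = 8):
  Pos 0: 'a' vs 'i' !=
  Pos 1: 'p' vs 'n' !=
  Pos 2: 'p' vs 't' !=
  Pos 3: 'e' vs 'e' =
  Pos 4: 'n' vs 'r' !=
  Pos 5: 'd' vs 'v' !=
  Pos 6: 'i' vs 'a' !=
  Pos 7: 'x' vs 'l' !=
Hamming distance = 7


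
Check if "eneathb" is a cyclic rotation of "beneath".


Word: "beneath", Candidate: "eneathb"
Method: check if candidate is substring of word+word
"beneathbeneath" contains "eneathb"? Yes
Is rotation = Yes


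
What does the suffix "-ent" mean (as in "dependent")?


Suffix: -ent
As in: dependent -> depend + -ent
Meaning = one who / that which


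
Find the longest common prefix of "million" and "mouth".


Word 1: "million"
Word 2: "mouth"
Comparing from start:
  Pos 0: 'm' == 'm'
  Pos 1: 'i' != 'o' (stop)
LCP = "m" (length 1)


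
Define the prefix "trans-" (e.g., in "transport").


Prefix: trans-
Example: transport = trans- + port
Meaning = across


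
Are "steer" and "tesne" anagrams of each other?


Word 1: "steer" → sorted: eerst
Word 2: "tesne" → sorted: eenst
Same letters? eerst != eenst
Anagram = No


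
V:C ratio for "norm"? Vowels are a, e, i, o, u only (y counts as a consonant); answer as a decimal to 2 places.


Word: "norm"
Vowels (a,e,i,o,u): 1
Consonants: 3
Ratio = 1/3
= 0.33


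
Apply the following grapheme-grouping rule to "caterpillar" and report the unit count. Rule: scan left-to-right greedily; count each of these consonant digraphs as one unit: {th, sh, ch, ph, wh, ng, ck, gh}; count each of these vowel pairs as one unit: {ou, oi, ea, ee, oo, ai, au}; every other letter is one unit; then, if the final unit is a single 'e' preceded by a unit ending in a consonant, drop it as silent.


Word: "caterpillar" (11 letters)
Left-to-right scan:
  [1] 'c' (letter)
  [2] 'a' (letter)
  [3] 't' (letter)
  [4] 'e' (letter)
  [5] 'r' (letter)
  [6] 'p' (letter)
  [7] 'i' (letter)
  [8] 'l' (letter)
  [9] 'l' (letter)
  [10] 'a' (letter)
  [11] 'r' (letter)
Units from scan: 11
Sound units = 11 units


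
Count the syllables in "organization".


Word: "organization"
Syllable breakdown: or | gan | i | za | tion
Counting: 5 parts
= 5 syllables


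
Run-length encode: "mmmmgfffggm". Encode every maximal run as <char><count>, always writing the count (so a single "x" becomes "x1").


String: "mmmmgfffggm"
Scanning for consecutive runs:
  'm' x 4
  'g' x 1
  'f' x 3
  'g' x 2
  'm' x 1
RLE = "m4g1f3g2m1"


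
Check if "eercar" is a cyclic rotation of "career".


Word: "career", Candidate: "eercar"
Method: check if candidate is substring of word+word
"careercareer" contains "eercar"? Yes
Is rotation = Yes


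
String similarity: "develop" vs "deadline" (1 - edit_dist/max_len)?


Word 1: "develop" (length 7)
Word 2: "deadline" (length 8)
One optimal edit sequence:
  1. keep 'd'
  2. keep 'e'
  3. substitute 'v' -> 'a'  (+1)
  4. substitute 'e' -> 'd'  (+1)
  5. keep 'l'
  6. insert 'i'  (+1)
  7. substitute 'o' -> 'n'  (+1)
  8. substitute 'p' -> 'e'  (+1)
Edit distance = 5
Max length = max(7, 8) = 8
Similarity = 1 - 5/8
= 0.3750


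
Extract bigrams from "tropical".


Word: "tropical" (length 8)
Number of bigrams = 8 - 2 + 1 = 7
  Position 0: "tr"
  Position 1: "ro"
  Position 2: "op"
  Position 3: "pi"
  Position 4: "ic"
  Position 5: "ca"
  Position 6: "al"
Bigrams = "tr", "ro", "op", "pi", "ic", "ca", "al"


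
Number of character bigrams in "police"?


Word: "police" (length 6)
Number of 2-grams = length - 2 + 1 = 6 - 2 + 1
= 5


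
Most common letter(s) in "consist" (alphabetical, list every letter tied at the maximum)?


Word: "consist"
Letter counts:
  'c': 1
  'i': 1
  'n': 1
  'o': 1
  's': 2
  't': 1
Maximum count = 2
Most frequent = 's' (2 times each)


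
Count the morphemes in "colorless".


Word: "colorless"
Morphemes: color / -less
Each morpheme carries meaning
= 2 morphemes


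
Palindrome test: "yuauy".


Word: "yuauy"
Reversed: "yuauy"
Forward == Backward? yuauy == yuauy
Palindrome = Yes


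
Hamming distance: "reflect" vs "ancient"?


Comparing character by character (same length = 7):
  Pos 0: 'r' vs 'a' !=
  Pos 1: 'e' vs 'n' !=
  Pos 2: 'f' vs 'c' !=
  Pos 3: 'l' vs 'i' !=
  Pos 4: 'e' vs 'e' =
  Pos 5: 'c' vs 'n' !=
  Pos 6: 't' vs 't' =
Hamming distance = 5


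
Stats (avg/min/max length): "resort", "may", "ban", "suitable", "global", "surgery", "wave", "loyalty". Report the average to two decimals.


Lengths: "resort"=6, "may"=3, "ban"=3, "suitable"=8, "global"=6, "surgery"=7, "wave"=4, "loyalty"=7
Sum = 44, Count = 8
Average = 44/8 = 5.50
= avg=5.50, min=3, max=8


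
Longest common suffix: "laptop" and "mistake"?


Word 1: "laptop"
Word 2: "mistake"
Comparing from end:
  Pos -1: 'p' != 'e' (stop)
LCS = "" (length 0)


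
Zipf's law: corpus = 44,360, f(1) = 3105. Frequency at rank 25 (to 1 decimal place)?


Zipf's law: f(r) = f(1) / r
f(1) = 3105
f(25) = 3105 / 25
= 124.2 occurrences


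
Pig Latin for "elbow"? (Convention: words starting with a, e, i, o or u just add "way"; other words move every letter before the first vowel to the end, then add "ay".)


Word: "elbow"
Starts with vowel → add 'way'
Pig Latin = "elbowway"


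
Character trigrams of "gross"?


Word: "gross" (length 5)
Number of trigrams = 5 - 3 + 1 = 3
  Position 0: "gro"
  Position 1: "ros"
  Position 2: "oss"
Trigrams = "gro", "ros", "oss"


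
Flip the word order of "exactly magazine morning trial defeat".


Original: "exactly magazine morning trial defeat"
Words (1..n): exactly | magazine | morning | trial | defeat
Reversed (n..1): defeat | trial | morning | magazine | exactly
Result = "defeat trial morning magazine exactly"


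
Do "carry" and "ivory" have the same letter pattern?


Pattern of "carry": [0, 1, 2, 2, 3]
Pattern of "ivory": [0, 1, 2, 3, 4]
Patterns do not match
Same pattern = No


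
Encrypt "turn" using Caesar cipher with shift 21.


Word: "turn"
Shift: 21
Each letter → (letter + shift) mod 26:
  't' (19) + 21 = 14 → 'o'
  'u' (20) + 21 = 15 → 'p'
  'r' (17) + 21 = 12 → 'm'
  'n' (13) + 21 = 8 → 'i'
Result = "opmi"


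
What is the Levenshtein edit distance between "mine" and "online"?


Word 1: "mine" (length 4)
Word 2: "online" (length 6)
One optimal edit sequence (insert/delete/substitute each cost 1):
  1. insert 'o'  (+1)
  2. insert 'n'  (+1)
  3. substitute 'm' -> 'l'  (+1)
  4. keep 'i'
  5. keep 'n'
  6. keep 'e'
Total edit operations: 3
Edit distance = 3


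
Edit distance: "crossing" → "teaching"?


Word 1: "crossing" (length 8)
Word 2: "teaching" (length 8)
One optimal edit sequence (insert/delete/substitute each cost 1):
  1. substitute 'c' -> 't'  (+1)
  2. substitute 'r' -> 'e'  (+1)
  3. substitute 'o' -> 'a'  (+1)
  4. substitute 's' -> 'c'  (+1)
  5. substitute 's' -> 'h'  (+1)
  6. keep 'i'
  7. keep 'n'
  8. keep 'g'
Total edit operations: 5
Edit distance = 5


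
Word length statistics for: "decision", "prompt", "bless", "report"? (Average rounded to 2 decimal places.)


Lengths: "decision"=8, "prompt"=6, "bless"=5, "report"=6
Sum = 25, Count = 4
Average = 25/4 = 6.25
= avg=6.25, min=5, max=8


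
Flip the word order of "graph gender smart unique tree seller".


Original: "graph gender smart unique tree seller"
Words (1..n): graph | gender | smart | unique | tree | seller
Reversed (n..1): seller | tree | unique | smart | gender | graph
Result = "seller tree unique smart gender graph"


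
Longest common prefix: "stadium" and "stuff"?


Word 1: "stadium"
Word 2: "stuff"
Comparing from start:
  Pos 0: 's' == 's'
  Pos 1: 't' == 't'
  Pos 2: 'a' != 'u' (stop)
LCP = "st" (length 2)


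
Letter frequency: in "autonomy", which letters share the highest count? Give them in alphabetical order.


Word: "autonomy"
Letter counts:
  'a': 1
  'm': 1
  'n': 1
  'o': 2
  't': 1
  'u': 1
  'y': 1
Maximum count = 2
Most frequent = 'o' (2 times each)


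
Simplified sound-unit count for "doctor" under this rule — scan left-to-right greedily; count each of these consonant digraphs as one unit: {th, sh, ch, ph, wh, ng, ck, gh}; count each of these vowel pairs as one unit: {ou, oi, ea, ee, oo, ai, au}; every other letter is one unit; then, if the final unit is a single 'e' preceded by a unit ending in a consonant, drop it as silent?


Word: "doctor" (6 letters)
Left-to-right scan:
  [1] 'd' (letter)
  [2] 'o' (letter)
  [3] 'c' (letter)
  [4] 't' (letter)
  [5] 'o' (letter)
  [6] 'r' (letter)
Units from scan: 6
Sound units = 6 units


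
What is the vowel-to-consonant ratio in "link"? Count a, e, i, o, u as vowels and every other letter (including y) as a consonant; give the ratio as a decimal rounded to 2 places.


Word: "link"
Vowels (a,e,i,o,u): 1
Consonants: 3
Ratio = 1/3
= 0.33


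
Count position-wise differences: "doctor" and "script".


Comparing character by character (same length = 6):
  Pos 0: 'd' vs 's' !=
  Pos 1: 'o' vs 'c' !=
  Pos 2: 'c' vs 'r' !=
  Pos 3: 't' vs 'i' !=
  Pos 4: 'o' vs 'p' !=
  Pos 5: 'r' vs 't' !=
Hamming distance = 6


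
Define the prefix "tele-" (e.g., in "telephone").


Prefix: tele-
As in: telephone -> tele- + phone
Meaning = distant


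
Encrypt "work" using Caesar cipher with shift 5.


Word: "work"
Shift: 5
Each letter → (letter + shift) mod 26:
  'w' (22) + 5 = 1 → 'b'
  'o' (14) + 5 = 19 → 't'
  'r' (17) + 5 = 22 → 'w'
  'k' (10) + 5 = 15 → 'p'
Result = "btwp"


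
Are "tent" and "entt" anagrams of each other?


Word 1: "tent" → sorted: entt
Word 2: "entt" → sorted: entt
Same letters? entt == entt
Anagram = Yes


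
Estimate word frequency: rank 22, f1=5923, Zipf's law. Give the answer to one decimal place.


Zipf's law: f(r) = f(1) / r
f(1) = 5923
f(22) = 5923 / 22
= 269.2 occurrences


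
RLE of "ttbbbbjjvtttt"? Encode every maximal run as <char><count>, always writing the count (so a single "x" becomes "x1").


String: "ttbbbbjjvtttt"
Scanning for consecutive runs:
  't' x 2
  'b' x 4
  'j' x 2
  'v' x 1
  't' x 4
RLE = "t2b4j2v1t4"


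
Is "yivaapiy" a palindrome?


Word: "yivaapiy"
Reversed: "yipaaviy"
Forward == Backward? yivaapiy != yipaaviy
Palindrome = No


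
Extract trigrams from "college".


Word: "college" (length 7)
Number of trigrams = 7 - 3 + 1 = 5
  Position 0: "col"
  Position 1: "oll"
  Position 2: "lle"
  Position 3: "leg"
  Position 4: "ege"
Trigrams = "col", "oll", "lle", "leg", "ege"


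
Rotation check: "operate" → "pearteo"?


Word: "operate", Candidate: "pearteo"
Method: check if candidate is substring of word+word
"operateoperate" contains "pearteo"? No
Is rotation = No


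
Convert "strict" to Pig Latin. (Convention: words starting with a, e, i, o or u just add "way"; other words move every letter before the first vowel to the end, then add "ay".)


Word: "strict"
Starts with consonant(s) → move to end, add 'ay'
Consonant cluster: "str"
Pig Latin = "ictstray"


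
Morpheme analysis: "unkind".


Word: "unkind"
Morphemes: un- / kind
Each morpheme carries meaning
= 2 morphemes


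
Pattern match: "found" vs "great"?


Pattern of "found": [0, 1, 2, 3, 4]
Pattern of "great": [0, 1, 2, 3, 4]
Patterns match
Same pattern = Yes


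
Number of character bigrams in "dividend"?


Word: "dividend" (length 8)
Number of 2-grams = length - 2 + 1 = 8 - 2 + 1
= 7


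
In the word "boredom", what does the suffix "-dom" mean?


Suffix: -dom
Example: boredom = bore + -dom
Meaning = state / realm


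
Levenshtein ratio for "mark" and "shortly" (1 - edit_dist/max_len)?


Word 1: "mark" (length 4)
Word 2: "shortly" (length 7)
One optimal edit sequence:
  1. insert 's'  (+1)
  2. substitute 'm' -> 'h'  (+1)
  3. substitute 'a' -> 'o'  (+1)
  4. keep 'r'
  5. insert 't'  (+1)
  6. insert 'l'  (+1)
  7. substitute 'k' -> 'y'  (+1)
Edit distance = 6
Max length = max(4, 7) = 7
Similarity = 1 - 6/7
= 0.1429


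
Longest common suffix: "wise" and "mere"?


Word 1: "wise"
Word 2: "mere"
Comparing from end:
  Pos -1: 'e' == 'e'
  Pos -2: 's' != 'r' (stop)
LCS = "e" (length 1)


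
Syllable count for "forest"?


Word: "forest"
Syllable breakdown: for-est
Counting: 2 parts
= 2 syllables


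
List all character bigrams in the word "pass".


Word: "pass" (length 4)
Number of bigrams = 4 - 2 + 1 = 3
  Position 0: "pa"
  Position 1: "as"
  Position 2: "ss"
Bigrams = "pa", "as", "ss"


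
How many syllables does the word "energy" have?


Word: "energy"
Syllable breakdown: en / er / gy
Counting: 3 parts
= 3 syllables


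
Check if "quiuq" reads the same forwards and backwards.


Word: "quiuq"
Reversed: "quiuq"
Forward == Backward? quiuq == quiuq
Palindrome = Yes


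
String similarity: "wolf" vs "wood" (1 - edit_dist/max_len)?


Word 1: "wolf" (length 4)
Word 2: "wood" (length 4)
One optimal edit sequence:
  1. keep 'w'
  2. keep 'o'
  3. substitute 'l' -> 'o'  (+1)
  4. substitute 'f' -> 'd'  (+1)
Edit distance = 2
Max length = max(4, 4) = 4
Similarity = 1 - 2/4
= 0.5000


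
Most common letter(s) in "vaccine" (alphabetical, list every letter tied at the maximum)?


Word: "vaccine"
Letter counts:
  'a': 1
  'c': 2
  'e': 1
  'i': 1
  'n': 1
  'v': 1
Maximum count = 2
Most frequent = 'c' (2 times each)


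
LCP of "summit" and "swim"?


Word 1: "summit"
Word 2: "swim"
Comparing from start:
  Pos 0: 's' == 's'
  Pos 1: 'u' != 'w' (stop)
LCP = "s" (length 1)


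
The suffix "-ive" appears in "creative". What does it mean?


Suffix: -ive
Example: creative (create + -ive, with a spelling change)
Meaning = tending to


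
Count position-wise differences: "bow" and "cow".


Comparing character by character (same length = 3):
  Pos 0: 'b' vs 'c' !=
  Pos 1: 'o' vs 'o' =
  Pos 2: 'w' vs 'w' =
Hamming distance = 1


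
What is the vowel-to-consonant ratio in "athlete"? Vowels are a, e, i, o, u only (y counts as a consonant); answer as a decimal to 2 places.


Word: "athlete"
Vowels (a,e,i,o,u): 3
Consonants: 4
Ratio = 3/4
= 0.75


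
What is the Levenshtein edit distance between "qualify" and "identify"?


Word 1: "qualify" (length 7)
Word 2: "identify" (length 8)
One optimal edit sequence (insert/delete/substitute each cost 1):
  1. insert 'i'  (+1)
  2. substitute 'q' -> 'd'  (+1)
  3. substitute 'u' -> 'e'  (+1)
  4. substitute 'a' -> 'n'  (+1)
  5. substitute 'l' -> 't'  (+1)
  6. keep 'i'
  7. keep 'f'
  8. keep 'y'
Total edit operations: 5
Edit distance = 5


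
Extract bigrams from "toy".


Word: "toy" (length 3)
Number of bigrams = 3 - 2 + 1 = 2
  Position 0: "to"
  Position 1: "oy"
Bigrams = "to", "oy"


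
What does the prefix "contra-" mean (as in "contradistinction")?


Prefix: contra-
Example: contradistinction (contra- + distinction)
Meaning = against


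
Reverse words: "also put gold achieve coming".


Original: "also put gold achieve coming"
Words (1..n): also | put | gold | achieve | coming
Reversed (n..1): coming | achieve | gold | put | also
Result = "coming achieve gold put also"


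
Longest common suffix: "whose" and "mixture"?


Word 1: "whose"
Word 2: "mixture"
Comparing from end:
  Pos -1: 'e' == 'e'
  Pos -2: 's' != 'r' (stop)
LCS = "e" (length 1)


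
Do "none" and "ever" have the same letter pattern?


Pattern of "none": [0, 1, 0, 2]
Pattern of "ever": [0, 1, 0, 2]
Patterns match
Same pattern = Yes


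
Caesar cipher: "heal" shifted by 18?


Word: "heal"
Shift: 18
Each letter → (letter + shift) mod 26:
  'h' (7) + 18 = 25 → 'z'
  'e' (4) + 18 = 22 → 'w'
  'a' (0) + 18 = 18 → 's'
  'l' (11) + 18 = 3 → 'd'
Result = "zwsd"


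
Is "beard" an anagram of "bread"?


Word 1: "bread" → sorted: abder
Word 2: "beard" → sorted: abder
Same letters? abder == abder
Anagram = Yes


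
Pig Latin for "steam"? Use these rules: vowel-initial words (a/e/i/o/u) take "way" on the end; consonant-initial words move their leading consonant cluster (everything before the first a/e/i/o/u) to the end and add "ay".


Word: "steam"
Starts with consonant(s) → move to end, add 'ay'
Consonant cluster: "st"
Pig Latin = "eamstay"


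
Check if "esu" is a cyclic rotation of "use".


Word: "use", Candidate: "esu"
Method: check if candidate is substring of word+word
"useuse" contains "esu"? No
Is rotation = No


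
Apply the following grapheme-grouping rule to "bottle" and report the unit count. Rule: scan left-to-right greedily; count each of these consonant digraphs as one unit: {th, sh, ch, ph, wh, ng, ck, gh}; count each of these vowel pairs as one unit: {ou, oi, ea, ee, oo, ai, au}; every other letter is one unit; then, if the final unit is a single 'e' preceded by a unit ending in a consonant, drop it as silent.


Word: "bottle" (6 letters)
Left-to-right scan:
  1. 'b' (letter)
  2. 'o' (letter)
  3. 't' (letter)
  4. 't' (letter)
  5. 'l' (letter)
  6. 'e' (letter)
Units from scan: 6
Final unit is 'e' after a consonant -> drop as silent (-1)
Sound units = 5 units


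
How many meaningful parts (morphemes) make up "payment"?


Word: "payment"
Morphemes: pay / -ment
Each morpheme carries meaning
= 2 morphemes


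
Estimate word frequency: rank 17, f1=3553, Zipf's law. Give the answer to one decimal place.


Zipf's law: f(r) = f(1) / r
f(1) = 3553
f(17) = 3553 / 17
= 209.0 occurrences


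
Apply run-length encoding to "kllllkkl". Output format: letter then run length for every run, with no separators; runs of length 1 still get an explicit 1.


String: "kllllkkl"
Scanning for consecutive runs:
  'k' x 1
  'l' x 4
  'k' x 2
  'l' x 1
RLE = "k1l4k2l1"


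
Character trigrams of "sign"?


Word: "sign" (length 4)
Number of trigrams = 4 - 3 + 1 = 2
  Position 0: "sig"
  Position 1: "ign"
Trigrams = "sig", "ign"


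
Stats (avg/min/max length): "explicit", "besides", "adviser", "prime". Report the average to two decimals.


Lengths: "explicit"=8, "besides"=7, "adviser"=7, "prime"=5
Sum = 27, Count = 4
Average = 27/4 = 6.75
= avg=6.75, min=5, max=8


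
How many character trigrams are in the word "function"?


Word: "function" (length 8)
Number of 3-grams = length - 3 + 1 = 8 - 3 + 1
= 6
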